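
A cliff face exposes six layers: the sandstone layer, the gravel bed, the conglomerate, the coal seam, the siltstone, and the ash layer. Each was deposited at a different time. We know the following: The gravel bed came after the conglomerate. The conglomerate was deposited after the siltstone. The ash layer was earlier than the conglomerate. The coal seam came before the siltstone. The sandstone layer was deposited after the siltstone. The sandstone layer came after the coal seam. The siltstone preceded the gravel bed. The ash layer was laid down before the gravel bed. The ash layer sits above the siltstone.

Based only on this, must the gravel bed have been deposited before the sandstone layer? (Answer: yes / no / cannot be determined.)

No chain of stated constraints runs from the gravel bed to the sandstone layer, and none runs from the sandstone layer to the gravel bed either.
So the relative order of the gravel bed and the sandstone layer is not fixed by the given facts.

cannot be determined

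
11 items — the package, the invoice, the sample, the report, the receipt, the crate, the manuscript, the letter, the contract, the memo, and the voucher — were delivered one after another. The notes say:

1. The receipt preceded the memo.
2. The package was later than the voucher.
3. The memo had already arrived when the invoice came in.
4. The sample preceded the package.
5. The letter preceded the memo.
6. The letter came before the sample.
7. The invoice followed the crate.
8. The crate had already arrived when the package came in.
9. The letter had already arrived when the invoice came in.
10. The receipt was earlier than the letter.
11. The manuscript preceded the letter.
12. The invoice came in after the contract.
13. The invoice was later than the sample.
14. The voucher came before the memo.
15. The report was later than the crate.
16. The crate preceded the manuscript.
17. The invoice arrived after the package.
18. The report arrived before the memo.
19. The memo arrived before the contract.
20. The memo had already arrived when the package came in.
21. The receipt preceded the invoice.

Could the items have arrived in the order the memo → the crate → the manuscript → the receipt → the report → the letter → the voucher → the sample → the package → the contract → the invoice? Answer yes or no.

no

The constraints require the receipt before the memo, but in the proposed sequence the memo appears ahead of the receipt. That one violation is enough.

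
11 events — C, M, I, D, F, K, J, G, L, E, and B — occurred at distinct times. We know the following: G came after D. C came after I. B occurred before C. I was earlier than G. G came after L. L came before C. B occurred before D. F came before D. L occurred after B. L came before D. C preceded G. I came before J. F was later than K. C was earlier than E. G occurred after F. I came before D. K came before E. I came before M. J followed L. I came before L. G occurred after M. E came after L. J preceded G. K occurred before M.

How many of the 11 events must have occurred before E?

5

Directly stated before E: C, K, and L.
B reaches E via B → C → E.
I reaches E via I → C → E.
No chain forces M (or any of the others) ahead of E.
That's B, C, I, K, and L — 5 in all.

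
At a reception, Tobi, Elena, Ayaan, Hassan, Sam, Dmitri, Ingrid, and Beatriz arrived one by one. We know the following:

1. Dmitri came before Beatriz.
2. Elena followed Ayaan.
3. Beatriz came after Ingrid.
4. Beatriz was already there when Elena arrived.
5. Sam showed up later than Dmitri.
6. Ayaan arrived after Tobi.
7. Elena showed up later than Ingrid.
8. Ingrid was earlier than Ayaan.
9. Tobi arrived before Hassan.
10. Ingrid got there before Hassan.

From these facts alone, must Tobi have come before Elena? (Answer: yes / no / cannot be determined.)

yes

Chain the constraints: Tobi → Ayaan → Elena. Each link is directly stated, so Tobi comes before Elena.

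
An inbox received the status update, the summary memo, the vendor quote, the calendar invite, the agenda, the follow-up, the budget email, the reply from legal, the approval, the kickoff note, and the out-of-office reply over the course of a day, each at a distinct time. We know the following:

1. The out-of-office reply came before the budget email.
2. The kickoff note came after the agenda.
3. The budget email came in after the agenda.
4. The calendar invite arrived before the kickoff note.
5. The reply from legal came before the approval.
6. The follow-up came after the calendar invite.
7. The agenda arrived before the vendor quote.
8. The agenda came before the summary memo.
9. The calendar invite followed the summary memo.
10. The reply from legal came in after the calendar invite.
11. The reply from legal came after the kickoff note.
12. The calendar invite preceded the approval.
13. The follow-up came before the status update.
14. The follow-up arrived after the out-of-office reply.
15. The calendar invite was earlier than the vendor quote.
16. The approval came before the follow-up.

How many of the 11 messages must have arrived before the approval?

5

Directly stated before the approval: the calendar invite and the reply from legal.
The agenda reaches the approval via the agenda → the summary memo → the calendar invite → the approval.
The kickoff note reaches the approval via the kickoff note → the reply from legal → the approval.
The summary memo reaches the approval via the summary memo → the calendar invite → the approval.
No chain forces the status update (or any of the others) ahead of the approval.
That's the agenda, the calendar invite, the kickoff note, the reply from legal, and the summary memo — 5 in all.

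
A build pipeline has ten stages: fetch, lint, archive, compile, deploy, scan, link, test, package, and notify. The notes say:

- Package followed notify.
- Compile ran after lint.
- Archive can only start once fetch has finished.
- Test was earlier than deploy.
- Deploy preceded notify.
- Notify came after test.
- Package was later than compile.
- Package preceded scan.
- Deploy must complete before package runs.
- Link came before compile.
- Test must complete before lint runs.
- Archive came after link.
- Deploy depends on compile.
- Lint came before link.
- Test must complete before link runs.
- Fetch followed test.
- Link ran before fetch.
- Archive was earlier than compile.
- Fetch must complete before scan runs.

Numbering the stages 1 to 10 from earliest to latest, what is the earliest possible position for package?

9

Archive, compile, deploy, fetch, link, lint, notify, and test must all come before package — 8 forced predecessors.
Nothing else is forced ahead of package, so its earliest slot is position 8 + 1 = 9.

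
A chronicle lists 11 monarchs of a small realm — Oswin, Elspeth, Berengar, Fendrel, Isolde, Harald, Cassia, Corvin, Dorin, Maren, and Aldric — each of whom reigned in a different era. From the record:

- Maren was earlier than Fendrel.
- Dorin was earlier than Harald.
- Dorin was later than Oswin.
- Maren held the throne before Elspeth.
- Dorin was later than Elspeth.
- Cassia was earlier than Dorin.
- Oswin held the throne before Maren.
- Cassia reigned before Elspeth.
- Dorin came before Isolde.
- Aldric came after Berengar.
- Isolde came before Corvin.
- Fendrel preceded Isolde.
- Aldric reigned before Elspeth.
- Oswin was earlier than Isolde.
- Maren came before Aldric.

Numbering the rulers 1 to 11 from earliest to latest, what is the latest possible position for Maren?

4

Maren must come before Aldric, Corvin, Dorin, Elspeth, Fendrel, Harald, and Isolde — 7 rulers forced after them.
Everything else can be placed before Maren in some valid order, so Maren can sit as late as position 11 − 7 = 4.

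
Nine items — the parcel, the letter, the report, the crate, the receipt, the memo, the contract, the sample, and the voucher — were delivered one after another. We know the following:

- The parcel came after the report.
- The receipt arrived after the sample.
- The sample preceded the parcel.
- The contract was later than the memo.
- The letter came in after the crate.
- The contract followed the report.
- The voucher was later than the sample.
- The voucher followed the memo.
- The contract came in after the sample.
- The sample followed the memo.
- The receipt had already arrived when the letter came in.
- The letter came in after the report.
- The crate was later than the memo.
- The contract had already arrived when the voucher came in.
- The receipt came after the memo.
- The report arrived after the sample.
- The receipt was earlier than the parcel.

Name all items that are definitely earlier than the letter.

Directly stated before the letter: the crate, the receipt, and the report.
The memo reaches the letter via the memo → the crate → the letter.
The sample reaches the letter via the sample → the receipt → the letter.
No chain forces the contract (or any of the others) ahead of the letter.

the crate, the memo, the receipt, the report, the sample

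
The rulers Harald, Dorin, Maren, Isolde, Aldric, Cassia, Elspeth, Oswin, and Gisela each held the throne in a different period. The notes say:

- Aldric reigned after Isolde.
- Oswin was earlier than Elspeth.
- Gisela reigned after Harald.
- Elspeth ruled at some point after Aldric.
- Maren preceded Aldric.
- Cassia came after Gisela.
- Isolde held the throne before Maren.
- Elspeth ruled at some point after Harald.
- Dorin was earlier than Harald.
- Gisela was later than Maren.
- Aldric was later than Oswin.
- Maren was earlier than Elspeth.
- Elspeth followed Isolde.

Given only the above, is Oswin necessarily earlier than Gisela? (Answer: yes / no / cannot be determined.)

No chain of stated constraints runs from Oswin to Gisela, and none runs from Gisela to Oswin either.
So the relative order of Oswin and Gisela is not fixed by the given facts.

cannot be determined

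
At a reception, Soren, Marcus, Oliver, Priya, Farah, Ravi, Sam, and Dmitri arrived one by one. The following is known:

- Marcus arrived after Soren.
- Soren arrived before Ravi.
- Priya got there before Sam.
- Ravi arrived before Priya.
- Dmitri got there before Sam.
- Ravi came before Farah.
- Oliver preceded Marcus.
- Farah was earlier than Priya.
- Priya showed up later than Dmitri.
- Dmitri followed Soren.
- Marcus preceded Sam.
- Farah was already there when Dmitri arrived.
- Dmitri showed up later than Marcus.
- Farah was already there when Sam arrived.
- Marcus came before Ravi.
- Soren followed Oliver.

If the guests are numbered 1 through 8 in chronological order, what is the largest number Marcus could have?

3

Marcus must come before Dmitri, Farah, Priya, Ravi, and Sam — 5 guests forced after them.
Everything else can be placed before Marcus in some valid order, so Marcus can sit as late as position 8 − 5 = 3.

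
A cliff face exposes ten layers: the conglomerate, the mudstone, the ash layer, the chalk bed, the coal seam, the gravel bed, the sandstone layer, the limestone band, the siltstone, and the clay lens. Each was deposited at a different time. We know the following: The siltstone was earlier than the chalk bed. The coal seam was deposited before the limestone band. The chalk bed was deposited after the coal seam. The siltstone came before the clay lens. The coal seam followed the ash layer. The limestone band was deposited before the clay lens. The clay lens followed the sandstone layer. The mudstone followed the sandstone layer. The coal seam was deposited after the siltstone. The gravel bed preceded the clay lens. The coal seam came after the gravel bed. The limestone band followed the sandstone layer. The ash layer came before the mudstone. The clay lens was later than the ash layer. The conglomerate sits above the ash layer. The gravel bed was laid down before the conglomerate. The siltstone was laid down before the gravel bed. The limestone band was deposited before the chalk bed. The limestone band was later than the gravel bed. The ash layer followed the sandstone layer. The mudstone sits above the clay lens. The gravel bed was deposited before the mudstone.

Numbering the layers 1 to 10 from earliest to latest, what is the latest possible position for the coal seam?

The coal seam must come before the chalk bed, the clay lens, the limestone band, and the mudstone — 4 layers forced after it.
Everything else can be placed before the coal seam in some valid order, so the coal seam can sit as late as position 10 − 4 = 6.

6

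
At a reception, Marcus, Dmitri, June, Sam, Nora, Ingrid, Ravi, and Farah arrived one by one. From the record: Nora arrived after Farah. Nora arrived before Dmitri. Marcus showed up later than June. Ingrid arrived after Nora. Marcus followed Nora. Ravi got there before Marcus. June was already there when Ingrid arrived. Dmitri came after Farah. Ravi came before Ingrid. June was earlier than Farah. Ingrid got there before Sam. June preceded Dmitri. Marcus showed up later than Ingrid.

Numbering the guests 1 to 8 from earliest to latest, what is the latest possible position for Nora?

4

Nora must come before Dmitri, Ingrid, Marcus, and Sam — 4 guests forced after them.
Everything else can be placed before Nora in some valid order, so Nora can sit as late as position 8 − 4 = 4.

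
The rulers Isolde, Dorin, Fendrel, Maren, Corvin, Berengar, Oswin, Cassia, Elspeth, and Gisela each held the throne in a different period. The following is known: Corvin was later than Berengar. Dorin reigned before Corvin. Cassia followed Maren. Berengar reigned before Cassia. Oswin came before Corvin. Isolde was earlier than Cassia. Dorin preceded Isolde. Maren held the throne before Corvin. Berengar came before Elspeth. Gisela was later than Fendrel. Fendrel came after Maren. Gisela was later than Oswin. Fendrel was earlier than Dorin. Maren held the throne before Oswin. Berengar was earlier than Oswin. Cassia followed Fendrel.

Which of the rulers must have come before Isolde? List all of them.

Directly stated before Isolde: Dorin.
Fendrel reaches Isolde via Fendrel → Dorin → Isolde.
Maren reaches Isolde via Maren → Fendrel → Dorin → Isolde.

Dorin, Fendrel, Maren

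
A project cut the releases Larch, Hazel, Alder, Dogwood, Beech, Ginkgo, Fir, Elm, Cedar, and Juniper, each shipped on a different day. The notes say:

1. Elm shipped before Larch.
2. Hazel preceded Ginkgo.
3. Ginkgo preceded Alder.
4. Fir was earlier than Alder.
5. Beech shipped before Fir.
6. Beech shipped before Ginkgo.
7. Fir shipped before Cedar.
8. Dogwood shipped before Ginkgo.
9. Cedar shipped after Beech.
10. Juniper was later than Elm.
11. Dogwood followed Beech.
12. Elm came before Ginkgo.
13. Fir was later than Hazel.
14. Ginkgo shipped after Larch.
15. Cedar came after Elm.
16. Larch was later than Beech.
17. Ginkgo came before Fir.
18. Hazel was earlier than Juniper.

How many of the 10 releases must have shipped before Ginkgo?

5

Directly stated before Ginkgo: Beech, Dogwood, Elm, Hazel, and Larch.
No chain forces Juniper (or any of the others) ahead of Ginkgo.
That's Beech, Dogwood, Elm, Hazel, and Larch — 5 in all.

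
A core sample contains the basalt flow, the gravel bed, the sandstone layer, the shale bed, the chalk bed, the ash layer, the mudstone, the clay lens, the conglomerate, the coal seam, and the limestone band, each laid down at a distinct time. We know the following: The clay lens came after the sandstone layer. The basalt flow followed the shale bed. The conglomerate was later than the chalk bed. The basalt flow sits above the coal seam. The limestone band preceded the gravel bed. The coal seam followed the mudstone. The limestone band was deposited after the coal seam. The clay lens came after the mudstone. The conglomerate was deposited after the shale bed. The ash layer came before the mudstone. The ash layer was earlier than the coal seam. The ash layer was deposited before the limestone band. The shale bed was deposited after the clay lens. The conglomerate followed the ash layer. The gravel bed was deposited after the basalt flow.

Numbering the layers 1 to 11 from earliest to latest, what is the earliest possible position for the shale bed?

5

The ash layer, the clay lens, the mudstone, and the sandstone layer must all come before the shale bed — 4 forced predecessors.
Nothing else is forced ahead of the shale bed, so its earliest slot is position 4 + 1 = 5.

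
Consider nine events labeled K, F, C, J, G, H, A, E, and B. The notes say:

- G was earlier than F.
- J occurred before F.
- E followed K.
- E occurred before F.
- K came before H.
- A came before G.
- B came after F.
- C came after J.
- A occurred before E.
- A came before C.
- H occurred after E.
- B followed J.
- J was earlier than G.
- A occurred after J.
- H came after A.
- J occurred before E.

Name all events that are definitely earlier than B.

A, E, F, G, J, K

Directly stated before B: F and J.
A reaches B via A → E → F → B.
E reaches B via E → F → B.
G reaches B via G → F → B.
Likewise K reaches B by chaining the stated constraints.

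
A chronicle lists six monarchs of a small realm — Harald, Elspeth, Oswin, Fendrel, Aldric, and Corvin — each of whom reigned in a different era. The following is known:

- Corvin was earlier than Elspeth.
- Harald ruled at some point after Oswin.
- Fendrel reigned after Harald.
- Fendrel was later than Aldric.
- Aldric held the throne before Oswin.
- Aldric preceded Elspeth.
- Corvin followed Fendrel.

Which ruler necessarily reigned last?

Elspeth

Every other ruler has a chain of constraints placing them before Elspeth, so Elspeth is last.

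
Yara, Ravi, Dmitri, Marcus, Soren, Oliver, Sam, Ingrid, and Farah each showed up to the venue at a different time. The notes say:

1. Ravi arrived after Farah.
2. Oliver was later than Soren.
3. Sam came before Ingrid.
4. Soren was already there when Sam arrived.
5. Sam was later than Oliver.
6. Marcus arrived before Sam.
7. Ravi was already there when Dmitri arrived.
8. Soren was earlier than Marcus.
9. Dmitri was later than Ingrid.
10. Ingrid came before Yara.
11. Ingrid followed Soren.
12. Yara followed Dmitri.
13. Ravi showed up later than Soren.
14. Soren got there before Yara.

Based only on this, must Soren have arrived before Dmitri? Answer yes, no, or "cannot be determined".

yes

Chain the constraints: Soren → Ingrid → Dmitri. Each link is directly stated, so Soren comes before Dmitri.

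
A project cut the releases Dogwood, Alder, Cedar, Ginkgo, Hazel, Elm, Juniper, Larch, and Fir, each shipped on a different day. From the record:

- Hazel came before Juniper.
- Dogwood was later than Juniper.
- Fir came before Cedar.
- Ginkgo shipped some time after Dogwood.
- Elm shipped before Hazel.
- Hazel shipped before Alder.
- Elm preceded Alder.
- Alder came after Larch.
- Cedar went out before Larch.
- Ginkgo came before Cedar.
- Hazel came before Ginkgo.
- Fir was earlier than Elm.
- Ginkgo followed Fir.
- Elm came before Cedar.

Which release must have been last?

Every other release has a chain of constraints placing it before Alder, so Alder is last.

Alder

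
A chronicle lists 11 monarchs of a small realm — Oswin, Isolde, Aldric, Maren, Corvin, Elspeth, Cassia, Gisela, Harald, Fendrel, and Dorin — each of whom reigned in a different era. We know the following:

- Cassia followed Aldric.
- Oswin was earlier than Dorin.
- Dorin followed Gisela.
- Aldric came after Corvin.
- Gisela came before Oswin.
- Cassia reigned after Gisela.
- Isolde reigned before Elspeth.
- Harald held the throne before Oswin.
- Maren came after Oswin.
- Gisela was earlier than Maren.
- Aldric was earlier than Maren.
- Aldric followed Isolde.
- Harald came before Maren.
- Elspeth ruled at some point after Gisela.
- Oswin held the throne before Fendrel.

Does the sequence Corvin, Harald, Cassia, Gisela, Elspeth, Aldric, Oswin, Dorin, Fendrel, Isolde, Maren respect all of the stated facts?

The constraints require Isolde before Elspeth, but in the proposed sequence Elspeth appears ahead of Isolde. That one violation is enough.

no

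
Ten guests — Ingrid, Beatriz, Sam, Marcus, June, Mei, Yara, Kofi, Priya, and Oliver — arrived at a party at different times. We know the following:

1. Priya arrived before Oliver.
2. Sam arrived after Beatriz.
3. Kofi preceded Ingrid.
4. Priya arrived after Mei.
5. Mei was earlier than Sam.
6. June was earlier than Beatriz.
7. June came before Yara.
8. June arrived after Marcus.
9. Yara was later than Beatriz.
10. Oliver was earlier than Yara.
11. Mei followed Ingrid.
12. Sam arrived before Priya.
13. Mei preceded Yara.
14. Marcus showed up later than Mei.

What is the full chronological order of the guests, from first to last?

The constraints fix every adjacent pair, so only one ordering works:
Kofi → Ingrid → Mei → Marcus → June → Beatriz → Sam → Priya → Oliver → Yara.

Kofi, Ingrid, Mei, Marcus, June, Beatriz, Sam, Priya, Oliver, Yara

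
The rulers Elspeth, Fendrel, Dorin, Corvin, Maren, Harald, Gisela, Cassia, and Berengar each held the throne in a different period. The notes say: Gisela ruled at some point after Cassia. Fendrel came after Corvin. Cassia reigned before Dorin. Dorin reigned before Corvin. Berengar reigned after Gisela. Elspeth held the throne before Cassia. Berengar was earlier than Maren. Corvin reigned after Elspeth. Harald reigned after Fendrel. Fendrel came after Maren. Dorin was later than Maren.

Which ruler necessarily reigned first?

Elspeth has a chain of constraints placing them before every other ruler, so Elspeth must be first.

Elspeth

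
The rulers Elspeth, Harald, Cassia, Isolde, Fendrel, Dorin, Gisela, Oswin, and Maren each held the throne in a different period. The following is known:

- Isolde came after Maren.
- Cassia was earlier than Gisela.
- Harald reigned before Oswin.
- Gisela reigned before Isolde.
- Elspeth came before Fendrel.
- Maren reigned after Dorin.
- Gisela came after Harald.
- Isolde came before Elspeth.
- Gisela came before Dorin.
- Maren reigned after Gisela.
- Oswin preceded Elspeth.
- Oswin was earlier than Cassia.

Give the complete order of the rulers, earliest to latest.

Harald, Oswin, Cassia, Gisela, Dorin, Maren, Isolde, Elspeth, Fendrel

The constraints fix every adjacent pair, so only one ordering works:
Harald → Oswin → Cassia → Gisela → Dorin → Maren → Isolde → Elspeth → Fendrel.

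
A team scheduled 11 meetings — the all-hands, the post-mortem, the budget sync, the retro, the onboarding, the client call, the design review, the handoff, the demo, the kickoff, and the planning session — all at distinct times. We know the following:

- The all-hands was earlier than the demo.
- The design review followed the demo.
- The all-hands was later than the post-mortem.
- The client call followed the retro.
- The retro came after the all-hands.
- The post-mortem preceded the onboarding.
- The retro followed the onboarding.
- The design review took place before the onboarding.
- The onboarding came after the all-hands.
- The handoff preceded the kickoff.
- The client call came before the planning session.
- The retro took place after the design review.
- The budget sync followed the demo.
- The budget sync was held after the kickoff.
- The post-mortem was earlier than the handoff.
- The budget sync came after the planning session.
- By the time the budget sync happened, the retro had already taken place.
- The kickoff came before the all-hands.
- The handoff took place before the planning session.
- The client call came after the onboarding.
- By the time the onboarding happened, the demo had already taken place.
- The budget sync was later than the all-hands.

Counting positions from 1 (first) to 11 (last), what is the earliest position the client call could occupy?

The all-hands, the demo, the design review, the handoff, the kickoff, the onboarding, the post-mortem, and the retro must all come before the client call — 8 forced predecessors.
Nothing else is forced ahead of the client call, so its earliest slot is position 8 + 1 = 9.

9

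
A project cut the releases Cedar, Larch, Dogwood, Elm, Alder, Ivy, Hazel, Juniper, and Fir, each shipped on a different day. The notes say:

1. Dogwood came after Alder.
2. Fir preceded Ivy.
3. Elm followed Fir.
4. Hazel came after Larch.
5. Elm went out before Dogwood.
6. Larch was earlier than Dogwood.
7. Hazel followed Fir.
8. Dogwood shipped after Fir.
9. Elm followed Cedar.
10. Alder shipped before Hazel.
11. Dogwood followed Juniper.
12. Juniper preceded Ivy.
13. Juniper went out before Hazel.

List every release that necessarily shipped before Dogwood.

Directly stated before Dogwood: Alder, Elm, Fir, Juniper, and Larch.
Cedar reaches Dogwood via Cedar → Elm → Dogwood.

Alder, Cedar, Elm, Fir, Juniper, Larch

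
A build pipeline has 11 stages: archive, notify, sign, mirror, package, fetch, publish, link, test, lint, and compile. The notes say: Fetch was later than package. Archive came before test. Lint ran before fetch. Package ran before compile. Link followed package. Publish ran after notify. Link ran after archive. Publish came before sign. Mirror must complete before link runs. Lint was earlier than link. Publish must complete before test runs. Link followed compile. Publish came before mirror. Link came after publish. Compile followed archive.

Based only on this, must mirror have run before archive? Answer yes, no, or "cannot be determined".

No chain of stated constraints runs from mirror to archive, and none runs from archive to mirror either.
So the relative order of mirror and archive is not fixed by the given facts.

cannot be determined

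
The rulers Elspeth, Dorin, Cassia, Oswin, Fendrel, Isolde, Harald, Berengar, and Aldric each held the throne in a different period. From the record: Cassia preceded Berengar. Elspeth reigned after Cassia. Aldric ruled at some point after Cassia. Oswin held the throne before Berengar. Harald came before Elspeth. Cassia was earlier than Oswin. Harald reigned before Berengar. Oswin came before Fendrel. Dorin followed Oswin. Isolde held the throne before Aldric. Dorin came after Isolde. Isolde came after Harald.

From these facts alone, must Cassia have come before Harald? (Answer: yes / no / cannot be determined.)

No chain of stated constraints runs from Cassia to Harald, and none runs from Harald to Cassia either.
So the relative order of Cassia and Harald is not fixed by the given facts.

cannot be determined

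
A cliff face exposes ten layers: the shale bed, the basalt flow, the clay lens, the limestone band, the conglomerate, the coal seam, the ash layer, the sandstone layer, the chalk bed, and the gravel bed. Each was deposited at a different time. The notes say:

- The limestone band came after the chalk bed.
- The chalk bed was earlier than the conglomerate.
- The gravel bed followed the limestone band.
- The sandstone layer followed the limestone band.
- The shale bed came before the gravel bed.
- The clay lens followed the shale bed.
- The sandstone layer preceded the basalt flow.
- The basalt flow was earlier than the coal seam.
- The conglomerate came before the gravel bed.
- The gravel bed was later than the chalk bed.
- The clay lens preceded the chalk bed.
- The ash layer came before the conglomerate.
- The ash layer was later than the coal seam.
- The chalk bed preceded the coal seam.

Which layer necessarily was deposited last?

the gravel bed

Every other layer has a chain of constraints placing it before the gravel bed, so the gravel bed is last.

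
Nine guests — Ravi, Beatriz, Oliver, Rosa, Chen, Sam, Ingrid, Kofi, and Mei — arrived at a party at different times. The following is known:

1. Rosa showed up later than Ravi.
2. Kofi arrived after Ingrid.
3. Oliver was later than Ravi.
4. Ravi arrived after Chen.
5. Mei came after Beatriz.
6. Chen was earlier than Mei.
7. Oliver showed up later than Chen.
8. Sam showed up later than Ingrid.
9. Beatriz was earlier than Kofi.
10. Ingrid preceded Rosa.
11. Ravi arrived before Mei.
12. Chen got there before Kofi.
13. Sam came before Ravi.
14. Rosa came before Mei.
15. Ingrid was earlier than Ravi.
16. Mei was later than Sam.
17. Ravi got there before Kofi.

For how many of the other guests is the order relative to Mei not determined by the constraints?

Forced before Mei: Beatriz, Chen, Ingrid, Ravi, Rosa, and Sam.
That leaves Kofi and Oliver with no forced order relative to Mei — 2.

2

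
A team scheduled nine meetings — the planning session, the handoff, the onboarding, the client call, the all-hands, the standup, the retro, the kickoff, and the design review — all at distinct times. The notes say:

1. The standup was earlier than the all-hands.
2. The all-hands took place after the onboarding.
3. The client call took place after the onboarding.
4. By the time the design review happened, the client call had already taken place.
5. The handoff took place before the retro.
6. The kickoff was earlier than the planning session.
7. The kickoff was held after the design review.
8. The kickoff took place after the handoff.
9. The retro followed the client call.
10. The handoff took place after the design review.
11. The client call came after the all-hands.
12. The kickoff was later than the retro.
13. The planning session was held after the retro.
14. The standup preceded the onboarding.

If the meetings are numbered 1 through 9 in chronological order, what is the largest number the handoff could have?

6

The handoff must come before the kickoff, the planning session, and the retro — 3 meetings forced after it.
Everything else can be placed before the handoff in some valid order, so the handoff can sit as late as position 9 − 3 = 6.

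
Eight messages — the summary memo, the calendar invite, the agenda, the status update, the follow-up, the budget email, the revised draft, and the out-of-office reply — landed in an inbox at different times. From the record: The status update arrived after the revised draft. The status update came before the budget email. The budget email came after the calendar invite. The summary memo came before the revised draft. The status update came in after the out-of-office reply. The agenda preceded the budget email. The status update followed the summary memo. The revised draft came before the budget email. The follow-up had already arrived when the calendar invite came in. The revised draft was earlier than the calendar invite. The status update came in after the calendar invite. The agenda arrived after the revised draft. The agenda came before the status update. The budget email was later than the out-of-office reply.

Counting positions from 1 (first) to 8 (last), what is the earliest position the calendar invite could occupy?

4

The follow-up, the revised draft, and the summary memo must all come before the calendar invite — 3 forced predecessors.
Nothing else is forced ahead of the calendar invite, so its earliest slot is position 3 + 1 = 4.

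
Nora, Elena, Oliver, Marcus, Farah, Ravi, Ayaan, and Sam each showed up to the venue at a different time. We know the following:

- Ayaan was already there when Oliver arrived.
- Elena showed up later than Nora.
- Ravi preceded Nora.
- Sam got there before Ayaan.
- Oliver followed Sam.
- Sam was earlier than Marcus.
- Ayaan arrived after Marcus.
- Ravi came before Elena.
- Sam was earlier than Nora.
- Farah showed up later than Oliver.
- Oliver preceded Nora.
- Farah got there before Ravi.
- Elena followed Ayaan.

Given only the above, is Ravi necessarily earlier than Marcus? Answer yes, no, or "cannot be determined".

Tracing the constraints gives Marcus → Ayaan → Oliver → Farah → Ravi, so Marcus must come before Ravi.
That means Ravi cannot be before Marcus.

no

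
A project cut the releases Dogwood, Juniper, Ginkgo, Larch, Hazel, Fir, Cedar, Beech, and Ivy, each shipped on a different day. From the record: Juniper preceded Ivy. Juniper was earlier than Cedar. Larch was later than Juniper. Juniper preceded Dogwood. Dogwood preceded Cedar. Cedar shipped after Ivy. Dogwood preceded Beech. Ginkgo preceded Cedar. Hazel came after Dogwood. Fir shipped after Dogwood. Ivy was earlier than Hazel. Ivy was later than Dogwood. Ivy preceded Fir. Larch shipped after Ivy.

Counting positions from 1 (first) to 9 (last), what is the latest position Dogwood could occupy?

Dogwood must come before Beech, Cedar, Fir, Hazel, Ivy, and Larch — 6 releases forced after it.
Everything else can be placed before Dogwood in some valid order, so Dogwood can sit as late as position 9 − 6 = 3.

3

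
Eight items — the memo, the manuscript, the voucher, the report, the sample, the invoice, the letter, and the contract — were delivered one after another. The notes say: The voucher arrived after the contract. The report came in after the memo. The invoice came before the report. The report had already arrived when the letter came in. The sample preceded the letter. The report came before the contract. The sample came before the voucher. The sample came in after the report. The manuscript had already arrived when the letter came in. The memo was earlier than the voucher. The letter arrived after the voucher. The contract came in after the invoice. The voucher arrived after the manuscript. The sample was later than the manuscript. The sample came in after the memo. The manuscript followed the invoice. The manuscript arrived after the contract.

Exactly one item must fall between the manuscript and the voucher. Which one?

Tracing the constraints gives the manuscript → the sample → the voucher, so the sample sits after the manuscript and before the voucher.
No other item is forced both after the manuscript and before the voucher.

the sample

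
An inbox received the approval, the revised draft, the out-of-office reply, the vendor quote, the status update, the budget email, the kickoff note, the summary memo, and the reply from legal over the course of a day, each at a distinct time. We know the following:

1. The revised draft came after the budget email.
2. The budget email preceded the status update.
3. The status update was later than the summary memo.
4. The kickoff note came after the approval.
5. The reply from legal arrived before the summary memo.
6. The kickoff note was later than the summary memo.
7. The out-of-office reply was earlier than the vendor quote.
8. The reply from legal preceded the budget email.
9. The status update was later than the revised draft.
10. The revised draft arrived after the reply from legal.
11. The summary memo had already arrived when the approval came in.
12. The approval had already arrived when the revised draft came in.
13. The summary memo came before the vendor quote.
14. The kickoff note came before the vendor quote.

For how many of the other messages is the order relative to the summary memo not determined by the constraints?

Forced before the summary memo: the reply from legal; forced after the summary memo: the approval, the kickoff note, the revised draft, the status update, and the vendor quote.
That leaves the budget email and the out-of-office reply with no forced order relative to the summary memo — 2.

2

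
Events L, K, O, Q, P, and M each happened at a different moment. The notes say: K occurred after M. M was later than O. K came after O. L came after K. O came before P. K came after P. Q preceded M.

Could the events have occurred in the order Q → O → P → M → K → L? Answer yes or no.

Check each stated constraint against the proposed order — e.g. Q is ahead of M; O is ahead of K. Every pair is in the required order; nothing is violated.

yes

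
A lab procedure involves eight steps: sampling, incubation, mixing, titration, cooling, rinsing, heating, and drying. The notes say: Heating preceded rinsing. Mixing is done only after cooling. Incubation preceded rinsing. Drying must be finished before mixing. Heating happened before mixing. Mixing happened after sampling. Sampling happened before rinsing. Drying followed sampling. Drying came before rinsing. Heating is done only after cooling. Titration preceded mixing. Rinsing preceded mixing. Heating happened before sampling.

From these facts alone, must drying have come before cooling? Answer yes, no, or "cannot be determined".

no

Tracing the constraints gives cooling → heating → sampling → drying, so cooling must come before drying.
That means drying cannot be before cooling.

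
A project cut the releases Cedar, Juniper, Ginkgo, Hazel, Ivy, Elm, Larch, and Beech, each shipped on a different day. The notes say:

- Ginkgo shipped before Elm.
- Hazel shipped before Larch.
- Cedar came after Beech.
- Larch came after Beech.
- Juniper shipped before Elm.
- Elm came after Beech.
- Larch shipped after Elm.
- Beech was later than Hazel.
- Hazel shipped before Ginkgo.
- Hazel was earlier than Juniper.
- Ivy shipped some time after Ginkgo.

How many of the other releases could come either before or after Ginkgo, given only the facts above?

3

Forced before Ginkgo: Hazel; forced after Ginkgo: Elm, Ivy, and Larch.
That leaves Beech, Cedar, and Juniper with no forced order relative to Ginkgo — 3.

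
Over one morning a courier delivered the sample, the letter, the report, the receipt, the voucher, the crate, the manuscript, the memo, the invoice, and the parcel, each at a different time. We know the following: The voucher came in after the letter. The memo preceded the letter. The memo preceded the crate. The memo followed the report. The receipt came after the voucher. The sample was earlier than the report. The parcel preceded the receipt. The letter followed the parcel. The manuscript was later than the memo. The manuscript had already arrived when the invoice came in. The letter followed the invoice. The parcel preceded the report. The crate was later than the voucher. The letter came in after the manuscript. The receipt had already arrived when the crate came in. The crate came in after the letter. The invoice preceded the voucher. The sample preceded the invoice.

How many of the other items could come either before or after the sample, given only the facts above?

Forced after the sample: the crate, the invoice, the letter, the manuscript, the memo, the receipt, the report, and the voucher.
That leaves the parcel with no forced order relative to the sample — 1.

1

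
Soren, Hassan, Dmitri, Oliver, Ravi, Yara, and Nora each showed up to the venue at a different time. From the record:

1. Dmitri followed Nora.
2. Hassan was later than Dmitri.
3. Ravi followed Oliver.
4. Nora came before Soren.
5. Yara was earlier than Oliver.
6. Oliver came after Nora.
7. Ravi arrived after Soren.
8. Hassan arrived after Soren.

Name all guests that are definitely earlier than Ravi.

Nora, Oliver, Soren, Yara

Directly stated before Ravi: Oliver and Soren.
Nora reaches Ravi via Nora → Soren → Ravi.
Yara reaches Ravi via Yara → Oliver → Ravi.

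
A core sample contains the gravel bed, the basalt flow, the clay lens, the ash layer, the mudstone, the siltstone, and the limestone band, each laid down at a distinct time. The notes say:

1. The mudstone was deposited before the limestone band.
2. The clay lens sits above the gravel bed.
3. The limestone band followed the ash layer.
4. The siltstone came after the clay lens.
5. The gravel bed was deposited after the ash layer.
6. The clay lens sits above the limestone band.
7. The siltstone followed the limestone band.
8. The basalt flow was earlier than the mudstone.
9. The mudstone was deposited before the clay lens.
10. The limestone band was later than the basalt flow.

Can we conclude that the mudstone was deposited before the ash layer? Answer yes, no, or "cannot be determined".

cannot be determined

No chain of stated constraints runs from the mudstone to the ash layer, and none runs from the ash layer to the mudstone either.
So the relative order of the mudstone and the ash layer is not fixed by the given facts.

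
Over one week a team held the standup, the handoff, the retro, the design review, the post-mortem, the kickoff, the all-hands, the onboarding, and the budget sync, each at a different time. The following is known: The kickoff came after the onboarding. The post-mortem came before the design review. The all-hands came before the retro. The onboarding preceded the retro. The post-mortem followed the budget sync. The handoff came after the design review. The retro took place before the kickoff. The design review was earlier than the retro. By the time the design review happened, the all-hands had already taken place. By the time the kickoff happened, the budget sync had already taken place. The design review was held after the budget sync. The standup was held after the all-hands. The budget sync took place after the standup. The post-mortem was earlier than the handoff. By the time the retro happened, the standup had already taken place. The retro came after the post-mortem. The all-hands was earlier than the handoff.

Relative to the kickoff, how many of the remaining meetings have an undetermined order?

Forced before the kickoff: the all-hands, the budget sync, the design review, the onboarding, the post-mortem, the retro, and the standup.
That leaves the handoff with no forced order relative to the kickoff — 1.

1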